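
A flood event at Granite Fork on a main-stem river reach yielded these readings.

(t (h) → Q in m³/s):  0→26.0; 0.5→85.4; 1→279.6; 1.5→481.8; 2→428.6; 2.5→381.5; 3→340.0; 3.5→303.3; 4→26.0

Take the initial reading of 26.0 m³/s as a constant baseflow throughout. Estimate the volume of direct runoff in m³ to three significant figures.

Direct-runoff ordinates (Q − Q_b): 0.0, 59.4, 253.6, 455.8, 402.6, 355.5, 314.0, 277.3, 0.0 m³/s.
ΣQ_DR = 2118 m³/s.
With Δt = 0.5 h = 1800 s, V = ΣQ_DR · Δt = 2118 × 1800 = 3.81 × 10^6 m³.

V ≈ 3.81 × 10^6 m³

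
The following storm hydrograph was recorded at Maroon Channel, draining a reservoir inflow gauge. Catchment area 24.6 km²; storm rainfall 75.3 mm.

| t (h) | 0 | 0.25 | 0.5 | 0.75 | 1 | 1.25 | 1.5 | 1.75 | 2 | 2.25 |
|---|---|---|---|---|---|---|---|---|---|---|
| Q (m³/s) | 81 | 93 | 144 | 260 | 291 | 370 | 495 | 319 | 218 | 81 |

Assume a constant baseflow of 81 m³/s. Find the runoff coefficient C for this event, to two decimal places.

C ≈ 0.75

ΣQ_DR = 1542 m³/s; V = ΣQ_DR·Δt = 1.388 × 10^6 m³.
Runoff depth d = V / A = 56.41 mm.
C = d / P = 56.41 / 75.3 = 0.75.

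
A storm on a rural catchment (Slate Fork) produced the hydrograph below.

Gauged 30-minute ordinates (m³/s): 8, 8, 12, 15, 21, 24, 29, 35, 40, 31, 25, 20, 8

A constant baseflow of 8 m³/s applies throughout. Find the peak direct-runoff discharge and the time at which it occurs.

Subtracting baseflow gives direct-runoff ordinates: 0.0, 0.0, 4.0, 7.0, 13.0, 16.0, 21.0, 27.0, 32.0, 23.0, 17.0, 12.0, 0.0 m³/s.
The maximum is 32.0 m³/s, occurring at the reading for t = 4 h.

Q_p = 32.0 m³/s at t = 4 h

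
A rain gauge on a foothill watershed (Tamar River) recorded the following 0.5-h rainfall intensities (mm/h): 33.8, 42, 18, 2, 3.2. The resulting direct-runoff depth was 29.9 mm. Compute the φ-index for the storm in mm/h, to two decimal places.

φ ≈ 11.33 mm/h

Only the 3 blocks with intensity above φ contribute runoff: 33.8, 42, 18 mm/h.
Σ(I−φ)·Δt = d  ⇒  (33.8+42+18 − 3φ)·0.5 = 29.9
φ = (93.80 − 29.9/0.5) / 3 = 11.33 mm/h.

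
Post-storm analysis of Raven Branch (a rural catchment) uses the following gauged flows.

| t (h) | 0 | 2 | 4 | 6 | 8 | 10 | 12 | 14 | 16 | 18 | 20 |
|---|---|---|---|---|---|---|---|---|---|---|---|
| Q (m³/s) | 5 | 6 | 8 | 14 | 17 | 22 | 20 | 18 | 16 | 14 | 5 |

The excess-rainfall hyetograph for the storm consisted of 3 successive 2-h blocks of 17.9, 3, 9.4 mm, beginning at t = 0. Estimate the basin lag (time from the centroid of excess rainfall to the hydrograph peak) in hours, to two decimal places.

Centroid of excess rainfall: t_c = Σ P_i·t̄_i / ΣP_i = 2.4389 h (block centres at 1, 3, 5 h).
Hydrograph peak occurs at t = 10 h, so basin lag t_L = 10 − 2.4389 = 7.56 h.

t_L ≈ 7.56 h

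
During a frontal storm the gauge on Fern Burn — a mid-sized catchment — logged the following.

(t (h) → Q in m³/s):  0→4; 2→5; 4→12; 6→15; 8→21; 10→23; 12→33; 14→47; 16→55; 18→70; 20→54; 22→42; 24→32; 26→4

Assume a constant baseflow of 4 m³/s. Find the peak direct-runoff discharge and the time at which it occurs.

Subtracting baseflow gives direct-runoff ordinates: 0.0, 1.0, 8.0, 11.0, 17.0, 19.0, 29.0, 43.0, 51.0, 66.0, 50.0, 38.0, 28.0, 0.0 m³/s.
The maximum is 66.0 m³/s, occurring at the reading for t = 18 h.

Q_p = 66.0 m³/s at t = 18 h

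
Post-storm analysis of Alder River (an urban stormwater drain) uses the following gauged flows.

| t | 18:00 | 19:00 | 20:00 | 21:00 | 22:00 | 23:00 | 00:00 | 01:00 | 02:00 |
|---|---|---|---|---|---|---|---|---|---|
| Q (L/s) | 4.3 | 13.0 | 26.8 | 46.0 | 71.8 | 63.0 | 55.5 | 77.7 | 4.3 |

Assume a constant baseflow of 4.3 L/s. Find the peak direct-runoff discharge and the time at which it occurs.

Subtracting baseflow gives direct-runoff ordinates: 0.0, 8.7, 22.5, 41.7, 67.5, 58.7, 51.2, 73.4, 0.0 L/s.
The maximum is 73.4 L/s, occurring at the reading for t = 01:00.

Q_p = 73.4 L/s at t = 01:00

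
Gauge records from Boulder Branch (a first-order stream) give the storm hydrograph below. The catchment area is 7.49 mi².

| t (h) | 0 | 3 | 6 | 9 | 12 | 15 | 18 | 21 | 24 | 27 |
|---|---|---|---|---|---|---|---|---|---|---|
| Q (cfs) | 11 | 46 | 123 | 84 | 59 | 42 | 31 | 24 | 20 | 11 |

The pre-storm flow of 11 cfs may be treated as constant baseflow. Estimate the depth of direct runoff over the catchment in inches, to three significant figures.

d ≈ 0.212 in

Direct runoff: 0.0, 35.0, 112.0, 73.0, 48.0, 31.0, 20.0, 13.0, 9.0, 0.0 cfs; ΣQ_DR = 341.0 cfs.
V = ΣQ_DR · Δt = 341.0 × 10800 s = 3.683 × 10^6 ft³.
Over A = 7.49 mi², depth = V / A = 0.212 in.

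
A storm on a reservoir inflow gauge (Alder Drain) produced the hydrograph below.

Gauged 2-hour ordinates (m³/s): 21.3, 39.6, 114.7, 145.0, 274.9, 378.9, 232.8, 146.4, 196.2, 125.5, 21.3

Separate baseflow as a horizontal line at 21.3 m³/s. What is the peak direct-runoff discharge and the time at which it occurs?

Q_p = 357.6 m³/s at t = 10 h

Subtracting baseflow gives direct-runoff ordinates: 0.0, 18.3, 93.4, 123.7, 253.6, 357.6, 211.5, 125.1, 174.9, 104.2, 0.0 m³/s.
The maximum is 357.6 m³/s, occurring at the reading for t = 10 h.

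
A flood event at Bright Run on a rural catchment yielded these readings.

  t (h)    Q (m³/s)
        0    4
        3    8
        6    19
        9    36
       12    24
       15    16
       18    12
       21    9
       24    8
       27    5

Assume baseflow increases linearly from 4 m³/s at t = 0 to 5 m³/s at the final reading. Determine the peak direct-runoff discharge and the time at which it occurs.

Q_p = 31.67 m³/s at t = 9 h

Subtracting baseflow gives direct-runoff ordinates: 0.00, 3.89, 14.78, 31.67, 19.56, 11.44, 7.33, 4.22, 3.11, 0.00 m³/s.
The maximum is 31.67 m³/s, occurring at the reading for t = 9 h.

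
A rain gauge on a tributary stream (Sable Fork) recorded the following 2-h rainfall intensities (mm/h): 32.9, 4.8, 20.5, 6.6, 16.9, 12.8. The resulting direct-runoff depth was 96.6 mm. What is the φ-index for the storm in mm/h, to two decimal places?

φ ≈ 8.70 mm/h

Only the 4 blocks with intensity above φ contribute runoff: 32.9, 20.5, 16.9, 12.8 mm/h.
Σ(I−φ)·Δt = d  ⇒  (32.9+20.5+16.9+12.8 − 4φ)·2 = 96.6
φ = (83.10 − 96.6/2) / 4 = 8.70 mm/h.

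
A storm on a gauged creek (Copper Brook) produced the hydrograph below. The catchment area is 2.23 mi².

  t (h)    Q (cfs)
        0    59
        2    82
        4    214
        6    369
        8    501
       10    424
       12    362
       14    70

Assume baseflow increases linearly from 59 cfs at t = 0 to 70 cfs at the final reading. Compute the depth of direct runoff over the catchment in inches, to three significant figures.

Direct runoff: 0.00, 21.43, 151.86, 305.29, 435.71, 357.14, 293.57, 0.00 cfs; ΣQ_DR = 1565 cfs.
V = ΣQ_DR · Δt = 1565 × 7200 s = 1.127 × 10^7 ft³.
Over A = 2.23 mi², depth = V / A = 2.17 in.

d ≈ 2.17 in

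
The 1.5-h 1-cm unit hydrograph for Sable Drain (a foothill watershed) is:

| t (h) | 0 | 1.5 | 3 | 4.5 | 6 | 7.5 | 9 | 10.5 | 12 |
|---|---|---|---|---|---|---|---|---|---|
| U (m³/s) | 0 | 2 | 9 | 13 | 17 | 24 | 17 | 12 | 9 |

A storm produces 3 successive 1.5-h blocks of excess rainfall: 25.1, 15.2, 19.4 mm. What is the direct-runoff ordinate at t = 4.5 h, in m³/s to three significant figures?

By discrete convolution, Q_j = Σ (P_i / 10 mm) · U_{j−i}.
At t = 4.5 h (j=3): Q = (25.1/10)·13 + (15.2/10)·9 + (19.4/10)·2 = 50.2 m³/s.

Q ≈ 50.2 m³/s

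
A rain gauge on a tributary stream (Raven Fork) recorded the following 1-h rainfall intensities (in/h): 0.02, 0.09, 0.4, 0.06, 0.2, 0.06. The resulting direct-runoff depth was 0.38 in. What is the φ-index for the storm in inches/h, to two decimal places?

Only the 2 blocks with intensity above φ contribute runoff: 0.4, 0.2 in/h.
Σ(I−φ)·Δt = d  ⇒  (0.4+0.2 − 2φ)·1 = 0.38
φ = (0.6000 − 0.38/1) / 2 = 0.11 in/h.

φ ≈ 0.11 in/h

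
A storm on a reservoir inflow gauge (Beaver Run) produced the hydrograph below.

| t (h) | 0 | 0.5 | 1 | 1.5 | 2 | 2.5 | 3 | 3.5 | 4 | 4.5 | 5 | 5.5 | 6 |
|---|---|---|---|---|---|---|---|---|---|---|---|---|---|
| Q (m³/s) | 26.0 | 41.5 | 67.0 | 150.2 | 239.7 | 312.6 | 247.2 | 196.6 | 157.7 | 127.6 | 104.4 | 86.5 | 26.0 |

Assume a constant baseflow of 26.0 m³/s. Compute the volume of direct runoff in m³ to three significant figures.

V ≈ 2.60 × 10^6 m³

Direct-runoff ordinates (Q − Q_b): 0.0, 15.5, 41.0, 124.2, 213.7, 286.6, 221.2, 170.6, 131.7, 101.6, 78.4, 60.5, 0.0 m³/s.
ΣQ_DR = 1445 m³/s.
With Δt = 0.5 h = 1800 s, V = ΣQ_DR · Δt = 1445 × 1800 = 2.60 × 10^6 m³.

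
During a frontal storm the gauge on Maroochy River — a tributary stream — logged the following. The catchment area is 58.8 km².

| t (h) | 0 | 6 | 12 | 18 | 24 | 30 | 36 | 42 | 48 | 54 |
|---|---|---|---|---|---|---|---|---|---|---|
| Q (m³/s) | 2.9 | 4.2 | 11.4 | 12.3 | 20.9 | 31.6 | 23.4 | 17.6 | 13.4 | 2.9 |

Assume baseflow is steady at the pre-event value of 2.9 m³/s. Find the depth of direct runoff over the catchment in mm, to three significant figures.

Direct runoff: 0.0, 1.3, 8.5, 9.4, 18.0, 28.7, 20.5, 14.7, 10.5, 0.0 m³/s; ΣQ_DR = 111.6 m³/s.
V = ΣQ_DR · Δt = 111.6 × 21600 s = 2.411 × 10^6 m³.
Over A = 58.8 km², depth = V / A = 41.0 mm.

d ≈ 41.0 mm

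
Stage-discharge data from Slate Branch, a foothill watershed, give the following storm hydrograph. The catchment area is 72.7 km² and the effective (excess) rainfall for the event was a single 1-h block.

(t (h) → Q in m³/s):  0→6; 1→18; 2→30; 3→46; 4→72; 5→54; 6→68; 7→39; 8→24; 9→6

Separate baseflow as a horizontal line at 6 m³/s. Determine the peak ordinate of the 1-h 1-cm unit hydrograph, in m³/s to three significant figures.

Direct runoff: 0.0, 12.0, 24.0, 40.0, 66.0, 48.0, 62.0, 33.0, 18.0, 0.0 m³/s; ΣQ_DR = 303.0 m³/s, peak = 66.0 m³/s.
Runoff depth d = ΣQ_DR·Δt / A = 303.0 × 3600 / (72.7 km²) = 15.00 mm.
The 1-cm UH is the DRH scaled by (10 mm)/d, so U_p = 66.0 × 10/15.00 = 44.0 m³/s.

U_p ≈ 44.0 m³/s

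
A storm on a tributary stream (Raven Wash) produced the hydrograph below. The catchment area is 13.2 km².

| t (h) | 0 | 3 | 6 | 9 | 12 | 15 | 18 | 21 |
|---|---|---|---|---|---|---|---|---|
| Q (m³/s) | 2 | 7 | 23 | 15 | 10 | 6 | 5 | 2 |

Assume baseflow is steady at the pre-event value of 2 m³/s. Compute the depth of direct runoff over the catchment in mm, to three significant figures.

d ≈ 44.2 mm

Direct runoff: 0.0, 5.0, 21.0, 13.0, 8.0, 4.0, 3.0, 0.0 m³/s; ΣQ_DR = 54.00 m³/s.
V = ΣQ_DR · Δt = 54.00 × 10800 s = 5.832 × 10^5 m³.
Over A = 13.2 km², depth = V / A = 44.2 mm.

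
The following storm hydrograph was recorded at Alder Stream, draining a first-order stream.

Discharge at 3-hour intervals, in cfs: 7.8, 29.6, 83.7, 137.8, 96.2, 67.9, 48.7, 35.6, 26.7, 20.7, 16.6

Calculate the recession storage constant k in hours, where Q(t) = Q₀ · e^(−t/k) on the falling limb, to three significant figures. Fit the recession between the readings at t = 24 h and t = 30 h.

k ≈ 12.6 h

On the falling limb, Q drops from 26.7 to 16.6 cfs between t = 24 h and t = 30 h (Δt = 6 h).
k = −Δt / ln(Q₂/Q₁) = −6 / ln(16.6/26.7) = 12.6 h.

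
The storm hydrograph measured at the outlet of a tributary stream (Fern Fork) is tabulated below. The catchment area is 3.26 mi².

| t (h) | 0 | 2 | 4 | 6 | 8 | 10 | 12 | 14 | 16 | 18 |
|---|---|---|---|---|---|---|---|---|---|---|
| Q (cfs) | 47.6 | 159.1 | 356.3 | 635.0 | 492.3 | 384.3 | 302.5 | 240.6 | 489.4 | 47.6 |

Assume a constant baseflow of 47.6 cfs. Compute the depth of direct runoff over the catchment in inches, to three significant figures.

d ≈ 2.55 in

Direct runoff: 0.0, 111.5, 308.7, 587.4, 444.7, 336.7, 254.9, 193.0, 441.8, 0.0 cfs; ΣQ_DR = 2679 cfs.
V = ΣQ_DR · Δt = 2679 × 7200 s = 1.929 × 10^7 ft³.
Over A = 3.26 mi², depth = V / A = 2.55 in.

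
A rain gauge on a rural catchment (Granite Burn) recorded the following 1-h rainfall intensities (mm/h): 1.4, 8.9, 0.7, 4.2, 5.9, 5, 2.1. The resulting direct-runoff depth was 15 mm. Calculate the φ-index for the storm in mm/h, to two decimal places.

φ ≈ 2.25 mm/h

Only the 4 blocks with intensity above φ contribute runoff: 8.9, 4.2, 5.9, 5 mm/h.
Σ(I−φ)·Δt = d  ⇒  (8.9+4.2+5.9+5 − 4φ)·1 = 15
φ = (24.00 − 15/1) / 4 = 2.25 mm/h.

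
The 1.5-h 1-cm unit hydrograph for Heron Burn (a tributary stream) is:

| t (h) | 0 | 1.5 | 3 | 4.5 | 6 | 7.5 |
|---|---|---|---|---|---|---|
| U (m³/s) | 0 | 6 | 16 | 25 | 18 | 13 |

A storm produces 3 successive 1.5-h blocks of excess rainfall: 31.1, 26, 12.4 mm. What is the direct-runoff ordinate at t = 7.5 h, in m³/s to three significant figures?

Q ≈ 118 m³/s

By discrete convolution, Q_j = Σ (P_i / 10 mm) · U_{j−i}.
At t = 7.5 h (j=5): Q = (31.1/10)·13 + (26/10)·18 + (12.4/10)·25 = 118 m³/s.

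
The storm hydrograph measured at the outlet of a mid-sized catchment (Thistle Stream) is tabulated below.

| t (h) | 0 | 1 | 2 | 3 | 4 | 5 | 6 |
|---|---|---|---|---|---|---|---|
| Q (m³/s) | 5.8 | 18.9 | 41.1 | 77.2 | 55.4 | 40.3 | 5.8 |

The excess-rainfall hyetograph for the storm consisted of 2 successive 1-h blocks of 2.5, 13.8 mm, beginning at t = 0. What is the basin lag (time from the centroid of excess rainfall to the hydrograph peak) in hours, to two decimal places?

t_L ≈ 1.65 h

Centroid of excess rainfall: t_c = Σ P_i·t̄_i / ΣP_i = 1.3466 h (block centres at 0.5, 1.5 h).
Hydrograph peak occurs at t = 3 h, so basin lag t_L = 3 − 1.3466 = 1.65 h.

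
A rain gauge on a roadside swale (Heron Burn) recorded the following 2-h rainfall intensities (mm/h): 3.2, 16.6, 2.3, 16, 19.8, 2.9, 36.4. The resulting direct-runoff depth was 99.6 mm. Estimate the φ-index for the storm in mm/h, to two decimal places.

Only the 4 blocks with intensity above φ contribute runoff: 16.6, 16, 19.8, 36.4 mm/h.
Σ(I−φ)·Δt = d  ⇒  (16.6+16+19.8+36.4 − 4φ)·2 = 99.6
φ = (88.80 − 99.6/2) / 4 = 9.75 mm/h.

φ ≈ 9.75 mm/h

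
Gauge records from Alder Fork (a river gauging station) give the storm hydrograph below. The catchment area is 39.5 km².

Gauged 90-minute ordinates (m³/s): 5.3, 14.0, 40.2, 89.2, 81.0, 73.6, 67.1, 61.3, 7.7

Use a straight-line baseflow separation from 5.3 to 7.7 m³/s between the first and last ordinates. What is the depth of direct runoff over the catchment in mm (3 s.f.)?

Direct runoff: 0.00, 8.40, 34.30, 83.00, 74.50, 66.80, 60.00, 53.90, 0.00 m³/s; ΣQ_DR = 380.9 m³/s.
V = ΣQ_DR · Δt = 380.9 × 5400 s = 2.057 × 10^6 m³.
Over A = 39.5 km², depth = V / A = 52.1 mm.

d ≈ 52.1 mm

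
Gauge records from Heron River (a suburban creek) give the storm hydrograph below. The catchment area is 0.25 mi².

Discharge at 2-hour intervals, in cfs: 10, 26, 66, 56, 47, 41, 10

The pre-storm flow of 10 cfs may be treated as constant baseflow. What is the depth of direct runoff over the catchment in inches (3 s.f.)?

d ≈ 2.31 in

Direct runoff: 0.0, 16.0, 56.0, 46.0, 37.0, 31.0, 0.0 cfs; ΣQ_DR = 186.0 cfs.
V = ΣQ_DR · Δt = 186.0 × 7200 s = 1.339 × 10^6 ft³.
Over A = 0.25 mi², depth = V / A = 2.31 in.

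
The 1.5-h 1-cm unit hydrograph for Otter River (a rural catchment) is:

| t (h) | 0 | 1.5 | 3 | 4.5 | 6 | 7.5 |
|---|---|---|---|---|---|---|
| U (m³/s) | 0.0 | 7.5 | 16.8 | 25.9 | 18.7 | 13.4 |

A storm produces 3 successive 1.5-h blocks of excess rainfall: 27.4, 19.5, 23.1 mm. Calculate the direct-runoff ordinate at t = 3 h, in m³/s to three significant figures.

By discrete convolution, Q_j = Σ (P_i / 10 mm) · U_{j−i}.
At t = 3 h (j=2): Q = (27.4/10)·16.8 + (19.5/10)·7.5 + (23.1/10)·0.0 = 60.7 m³/s.

Q ≈ 60.7 m³/s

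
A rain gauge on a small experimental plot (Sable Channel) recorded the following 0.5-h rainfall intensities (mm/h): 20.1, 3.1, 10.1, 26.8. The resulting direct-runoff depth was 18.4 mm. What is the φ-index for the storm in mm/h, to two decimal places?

φ ≈ 6.73 mm/h

Only the 3 blocks with intensity above φ contribute runoff: 20.1, 10.1, 26.8 mm/h.
Σ(I−φ)·Δt = d  ⇒  (20.1+10.1+26.8 − 3φ)·0.5 = 18.4
φ = (57.00 − 18.4/0.5) / 3 = 6.73 mm/h.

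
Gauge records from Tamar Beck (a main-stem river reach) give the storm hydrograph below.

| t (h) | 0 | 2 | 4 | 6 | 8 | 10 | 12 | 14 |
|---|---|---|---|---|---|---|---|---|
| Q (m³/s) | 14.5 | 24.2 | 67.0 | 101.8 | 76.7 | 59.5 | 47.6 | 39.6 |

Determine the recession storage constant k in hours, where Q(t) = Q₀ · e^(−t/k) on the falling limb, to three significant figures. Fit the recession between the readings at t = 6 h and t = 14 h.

k ≈ 8.47 h

On the falling limb, Q drops from 101.8 to 39.6 m³/s between t = 6 h and t = 14 h (Δt = 8 h).
k = −Δt / ln(Q₂/Q₁) = −8 / ln(39.6/101.8) = 8.47 h.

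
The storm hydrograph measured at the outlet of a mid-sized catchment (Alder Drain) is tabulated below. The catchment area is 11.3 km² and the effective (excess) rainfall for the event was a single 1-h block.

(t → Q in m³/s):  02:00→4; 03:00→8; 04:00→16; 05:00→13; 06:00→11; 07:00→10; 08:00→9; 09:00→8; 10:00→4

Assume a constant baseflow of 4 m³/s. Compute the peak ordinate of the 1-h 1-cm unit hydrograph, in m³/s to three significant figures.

Direct runoff: 0.0, 4.0, 12.0, 9.0, 7.0, 6.0, 5.0, 4.0, 0.0 m³/s; ΣQ_DR = 47.00 m³/s, peak = 12.0 m³/s.
Runoff depth d = ΣQ_DR·Δt / A = 47.00 × 3600 / (11.3 km²) = 14.97 mm.
The 1-cm UH is the DRH scaled by (10 mm)/d, so U_p = 12.0 × 10/14.97 = 8.01 m³/s.

U_p ≈ 8.01 m³/s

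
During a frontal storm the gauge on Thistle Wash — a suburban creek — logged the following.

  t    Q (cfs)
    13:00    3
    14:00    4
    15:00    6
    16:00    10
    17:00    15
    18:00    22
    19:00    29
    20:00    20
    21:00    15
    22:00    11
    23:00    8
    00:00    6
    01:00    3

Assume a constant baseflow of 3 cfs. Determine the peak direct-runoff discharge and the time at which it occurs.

Subtracting baseflow gives direct-runoff ordinates: 0.0, 1.0, 3.0, 7.0, 12.0, 19.0, 26.0, 17.0, 12.0, 8.0, 5.0, 3.0, 0.0 cfs.
The maximum is 26.0 cfs, occurring at the reading for t = 19:00.

Q_p = 26.0 cfs at t = 19:00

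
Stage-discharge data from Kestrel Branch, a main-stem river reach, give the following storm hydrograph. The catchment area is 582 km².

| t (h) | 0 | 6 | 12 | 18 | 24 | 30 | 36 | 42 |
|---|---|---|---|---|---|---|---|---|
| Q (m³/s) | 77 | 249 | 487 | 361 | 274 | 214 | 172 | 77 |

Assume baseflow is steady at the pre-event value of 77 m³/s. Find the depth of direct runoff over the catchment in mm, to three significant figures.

d ≈ 48.1 mm

Direct runoff: 0.0, 172.0, 410.0, 284.0, 197.0, 137.0, 95.0, 0.0 m³/s; ΣQ_DR = 1295 m³/s.
V = ΣQ_DR · Δt = 1295 × 21600 s = 2.797 × 10^7 m³.
Over A = 582 km², depth = V / A = 48.1 mm.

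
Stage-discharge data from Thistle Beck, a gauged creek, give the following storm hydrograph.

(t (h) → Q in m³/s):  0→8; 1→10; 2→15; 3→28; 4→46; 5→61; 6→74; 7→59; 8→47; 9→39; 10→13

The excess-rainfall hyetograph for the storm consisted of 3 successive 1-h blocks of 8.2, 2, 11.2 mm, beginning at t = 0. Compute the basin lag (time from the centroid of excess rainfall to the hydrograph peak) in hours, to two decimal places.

t_L ≈ 4.36 h

Centroid of excess rainfall: t_c = Σ P_i·t̄_i / ΣP_i = 1.6402 h (block centres at 0.5, 1.5, 2.5 h).
Hydrograph peak occurs at t = 6 h, so basin lag t_L = 6 − 1.6402 = 4.36 h.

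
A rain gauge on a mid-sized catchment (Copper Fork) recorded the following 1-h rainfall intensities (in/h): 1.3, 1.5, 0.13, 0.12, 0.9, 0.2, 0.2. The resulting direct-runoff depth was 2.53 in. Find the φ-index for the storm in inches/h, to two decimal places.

φ ≈ 0.39 in/h

Only the 3 blocks with intensity above φ contribute runoff: 1.3, 1.5, 0.9 in/h.
Σ(I−φ)·Δt = d  ⇒  (1.3+1.5+0.9 − 3φ)·1 = 2.53
φ = (3.700 − 2.53/1) / 3 = 0.39 in/h.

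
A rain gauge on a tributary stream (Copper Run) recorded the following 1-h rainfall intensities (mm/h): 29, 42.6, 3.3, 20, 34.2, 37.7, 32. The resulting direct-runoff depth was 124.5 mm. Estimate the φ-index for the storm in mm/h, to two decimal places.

Only the 6 blocks with intensity above φ contribute runoff: 29, 42.6, 20, 34.2, 37.7, 32 mm/h.
Σ(I−φ)·Δt = d  ⇒  (29+42.6+20+34.2+37.7+32 − 6φ)·1 = 124.5
φ = (195.5 − 124.5/1) / 6 = 11.83 mm/h.

φ ≈ 11.83 mm/h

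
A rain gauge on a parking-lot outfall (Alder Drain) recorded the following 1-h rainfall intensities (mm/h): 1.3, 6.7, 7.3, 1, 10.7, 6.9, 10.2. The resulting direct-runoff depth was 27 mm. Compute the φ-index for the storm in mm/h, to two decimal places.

φ ≈ 2.96 mm/h

Only the 5 blocks with intensity above φ contribute runoff: 6.7, 7.3, 10.7, 6.9, 10.2 mm/h.
Σ(I−φ)·Δt = d  ⇒  (6.7+7.3+10.7+6.9+10.2 − 5φ)·1 = 27
φ = (41.80 − 27/1) / 5 = 2.96 mm/h.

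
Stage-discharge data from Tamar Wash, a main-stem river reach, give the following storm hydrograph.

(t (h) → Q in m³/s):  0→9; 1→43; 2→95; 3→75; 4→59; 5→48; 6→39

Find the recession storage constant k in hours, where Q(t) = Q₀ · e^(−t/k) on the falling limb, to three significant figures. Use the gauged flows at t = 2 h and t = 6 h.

On the falling limb, Q drops from 95 to 39 m³/s between t = 2 h and t = 6 h (Δt = 4 h).
k = −Δt / ln(Q₂/Q₁) = −4 / ln(39/95) = 4.49 h.

k ≈ 4.49 h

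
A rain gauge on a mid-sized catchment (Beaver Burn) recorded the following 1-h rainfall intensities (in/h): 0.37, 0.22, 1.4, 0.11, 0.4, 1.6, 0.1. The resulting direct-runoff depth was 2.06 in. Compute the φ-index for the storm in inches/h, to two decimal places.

Only the 2 blocks with intensity above φ contribute runoff: 1.4, 1.6 in/h.
Σ(I−φ)·Δt = d  ⇒  (1.4+1.6 − 2φ)·1 = 2.06
φ = (3.000 − 2.06/1) / 2 = 0.47 in/h.

φ ≈ 0.47 in/h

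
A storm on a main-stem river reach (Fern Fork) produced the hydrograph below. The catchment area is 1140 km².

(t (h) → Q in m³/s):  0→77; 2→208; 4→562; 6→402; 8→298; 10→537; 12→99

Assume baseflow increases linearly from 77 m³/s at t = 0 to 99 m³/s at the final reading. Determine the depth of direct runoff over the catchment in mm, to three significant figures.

Direct runoff: 0.00, 127.33, 477.67, 314.00, 206.33, 441.67, 0.00 m³/s; ΣQ_DR = 1567 m³/s.
V = ΣQ_DR · Δt = 1567 × 7200 s = 1.128 × 10^7 m³.
Over A = 1140 km², depth = V / A = 9.90 mm.

d ≈ 9.90 mm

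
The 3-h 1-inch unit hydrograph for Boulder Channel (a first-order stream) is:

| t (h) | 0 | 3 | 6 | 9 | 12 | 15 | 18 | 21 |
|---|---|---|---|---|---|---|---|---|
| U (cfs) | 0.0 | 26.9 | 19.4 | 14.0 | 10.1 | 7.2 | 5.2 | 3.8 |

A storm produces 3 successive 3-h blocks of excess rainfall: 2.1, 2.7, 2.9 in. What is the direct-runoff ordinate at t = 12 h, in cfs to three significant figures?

By discrete convolution, Q_j = Σ (P_i / 1 in) · U_{j−i}.
At t = 12 h (j=4): Q = (2.1/1)·10.1 + (2.7/1)·14.0 + (2.9/1)·19.4 = 115 cfs.

Q ≈ 115 cfs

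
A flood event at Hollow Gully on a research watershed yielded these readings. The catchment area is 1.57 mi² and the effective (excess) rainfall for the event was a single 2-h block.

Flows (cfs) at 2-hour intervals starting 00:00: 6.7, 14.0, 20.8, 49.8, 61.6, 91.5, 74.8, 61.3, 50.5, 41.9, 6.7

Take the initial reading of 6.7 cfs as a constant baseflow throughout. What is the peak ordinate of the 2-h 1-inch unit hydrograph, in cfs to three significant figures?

U_p ≈ 106 cfs

Direct runoff: 0.0, 7.3, 14.1, 43.1, 54.9, 84.8, 68.1, 54.6, 43.8, 35.2, 0.0 cfs; ΣQ_DR = 405.9 cfs, peak = 84.8 cfs.
Runoff depth d = ΣQ_DR·Δt / A = 405.9 × 7200 / (1.57 mi²) = 0.8012 in.
The 1-inch UH is the DRH scaled by (1 in)/d, so U_p = 84.8 × 1/0.8012 = 106 cfs.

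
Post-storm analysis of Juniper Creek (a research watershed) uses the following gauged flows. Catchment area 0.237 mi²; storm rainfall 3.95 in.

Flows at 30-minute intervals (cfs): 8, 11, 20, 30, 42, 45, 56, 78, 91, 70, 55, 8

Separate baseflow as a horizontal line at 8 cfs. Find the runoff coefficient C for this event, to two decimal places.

ΣQ_DR = 418.0 cfs; V = ΣQ_DR·Δt = 7.524 × 10^5 ft³.
Runoff depth d = V / A = 1.367 in.
C = d / P = 1.367 / 3.95 = 0.35.

C ≈ 0.35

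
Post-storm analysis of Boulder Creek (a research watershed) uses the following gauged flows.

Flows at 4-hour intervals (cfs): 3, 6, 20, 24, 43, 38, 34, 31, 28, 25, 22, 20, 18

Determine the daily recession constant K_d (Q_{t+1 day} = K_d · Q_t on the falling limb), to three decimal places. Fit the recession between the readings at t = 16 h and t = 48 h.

K_d ≈ 0.520

Between t = 16 h and t = 48 h the flow falls from 43 to 18 cfs over 8×4 h = 32 h.
Per-interval ratio K = (18/43)^(1/8) = 0.8969; K_d = K^(24/4) = 0.520.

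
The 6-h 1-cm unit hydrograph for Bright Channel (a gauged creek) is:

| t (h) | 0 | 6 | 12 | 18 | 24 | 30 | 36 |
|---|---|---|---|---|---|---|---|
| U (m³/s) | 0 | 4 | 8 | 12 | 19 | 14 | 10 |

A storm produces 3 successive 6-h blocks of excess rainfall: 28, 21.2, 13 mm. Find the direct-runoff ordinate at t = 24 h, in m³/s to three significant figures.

Q ≈ 89.0 m³/s

By discrete convolution, Q_j = Σ (P_i / 10 mm) · U_{j−i}.
At t = 24 h (j=4): Q = (28/10)·19 + (21.2/10)·12 + (13/10)·8 = 89.0 m³/s.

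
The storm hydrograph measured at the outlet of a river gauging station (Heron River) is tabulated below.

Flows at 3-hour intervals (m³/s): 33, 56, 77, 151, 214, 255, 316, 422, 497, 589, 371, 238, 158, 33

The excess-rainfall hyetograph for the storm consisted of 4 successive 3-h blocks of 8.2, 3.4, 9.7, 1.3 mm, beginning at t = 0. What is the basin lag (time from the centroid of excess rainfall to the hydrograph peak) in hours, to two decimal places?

Centroid of excess rainfall: t_c = Σ P_i·t̄_i / ΣP_i = 5.0442 h (block centres at 1.5, 4.5, 7.5, 10.5 h).
Hydrograph peak occurs at t = 27 h, so basin lag t_L = 27 − 5.0442 = 21.96 h.

t_L ≈ 21.96 h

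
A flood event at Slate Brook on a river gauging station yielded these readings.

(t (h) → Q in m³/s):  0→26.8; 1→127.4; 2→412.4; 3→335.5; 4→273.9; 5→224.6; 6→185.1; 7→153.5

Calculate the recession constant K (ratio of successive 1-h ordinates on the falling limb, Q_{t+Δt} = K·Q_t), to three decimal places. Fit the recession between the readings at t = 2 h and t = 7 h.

Using the recession-limb readings at t = 2 h and t = 7 h: Q falls from 412.4 to 153.5 m³/s over 5 intervals.
K = (Q₂/Q₁)^(1/5) = (153.5/412.4)^(1/5) = 0.821.

K ≈ 0.821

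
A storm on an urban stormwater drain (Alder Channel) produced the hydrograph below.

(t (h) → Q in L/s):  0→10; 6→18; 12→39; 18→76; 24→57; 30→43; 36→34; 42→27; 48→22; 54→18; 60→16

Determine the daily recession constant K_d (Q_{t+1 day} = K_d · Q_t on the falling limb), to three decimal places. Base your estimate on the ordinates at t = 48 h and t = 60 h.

K_d ≈ 0.529

Between t = 48 h and t = 60 h the flow falls from 22 to 16 L/s over 2×6 h = 12 h.
Per-interval ratio K = (16/22)^(1/2) = 0.8528; K_d = K^(24/6) = 0.529.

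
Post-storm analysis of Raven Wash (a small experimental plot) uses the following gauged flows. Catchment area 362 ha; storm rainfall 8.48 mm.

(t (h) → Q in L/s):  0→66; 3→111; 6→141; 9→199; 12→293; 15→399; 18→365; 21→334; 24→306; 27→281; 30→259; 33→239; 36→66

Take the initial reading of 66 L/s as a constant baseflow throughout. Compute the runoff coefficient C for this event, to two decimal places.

C ≈ 0.77

ΣQ_DR = 2201 L/s; V = ΣQ_DR·Δt = 2.377 × 10^7 L.
Runoff depth d = V / A = 6.567 mm.
C = d / P = 6.567 / 8.48 = 0.77.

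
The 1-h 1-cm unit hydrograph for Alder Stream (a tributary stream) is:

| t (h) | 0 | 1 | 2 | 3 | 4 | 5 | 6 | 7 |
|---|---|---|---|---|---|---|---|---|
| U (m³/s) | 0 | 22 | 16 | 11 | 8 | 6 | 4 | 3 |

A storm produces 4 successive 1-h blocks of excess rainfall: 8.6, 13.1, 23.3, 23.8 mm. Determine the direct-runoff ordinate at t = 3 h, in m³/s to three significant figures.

By discrete convolution, Q_j = Σ (P_i / 10 mm) · U_{j−i}.
At t = 3 h (j=3): Q = (8.6/10)·11 + (13.1/10)·16 + (23.3/10)·22 + (23.8/10)·0 = 81.7 m³/s.

Q ≈ 81.7 m³/s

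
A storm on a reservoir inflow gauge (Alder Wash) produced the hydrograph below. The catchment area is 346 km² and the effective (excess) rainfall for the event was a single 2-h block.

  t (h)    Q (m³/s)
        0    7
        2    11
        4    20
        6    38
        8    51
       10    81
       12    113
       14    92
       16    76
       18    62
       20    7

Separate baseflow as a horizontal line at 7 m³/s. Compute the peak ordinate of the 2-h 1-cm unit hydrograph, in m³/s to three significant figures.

Direct runoff: 0.0, 4.0, 13.0, 31.0, 44.0, 74.0, 106.0, 85.0, 69.0, 55.0, 0.0 m³/s; ΣQ_DR = 481.0 m³/s, peak = 106.0 m³/s.
Runoff depth d = ΣQ_DR·Δt / A = 481.0 × 7200 / (346 km²) = 10.01 mm.
The 1-cm UH is the DRH scaled by (10 mm)/d, so U_p = 106.0 × 10/10.01 = 106 m³/s.

U_p ≈ 106 m³/s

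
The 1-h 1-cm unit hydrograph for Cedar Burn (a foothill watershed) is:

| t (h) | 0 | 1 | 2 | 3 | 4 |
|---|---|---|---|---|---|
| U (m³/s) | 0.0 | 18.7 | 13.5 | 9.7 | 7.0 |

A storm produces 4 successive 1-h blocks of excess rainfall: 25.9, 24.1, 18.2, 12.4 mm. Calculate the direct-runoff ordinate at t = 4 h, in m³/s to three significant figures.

Q ≈ 89.3 m³/s

By discrete convolution, Q_j = Σ (P_i / 10 mm) · U_{j−i}.
At t = 4 h (j=4): Q = (25.9/10)·7.0 + (24.1/10)·9.7 + (18.2/10)·13.5 + (12.4/10)·18.7 = 89.3 m³/s.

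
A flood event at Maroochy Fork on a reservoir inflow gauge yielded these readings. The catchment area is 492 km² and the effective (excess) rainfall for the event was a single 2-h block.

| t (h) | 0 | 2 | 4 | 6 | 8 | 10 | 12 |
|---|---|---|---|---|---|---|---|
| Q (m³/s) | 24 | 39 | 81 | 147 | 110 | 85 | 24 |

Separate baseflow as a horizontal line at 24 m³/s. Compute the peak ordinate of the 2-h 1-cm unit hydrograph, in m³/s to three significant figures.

U_p ≈ 246 m³/s

Direct runoff: 0.0, 15.0, 57.0, 123.0, 86.0, 61.0, 0.0 m³/s; ΣQ_DR = 342.0 m³/s, peak = 123.0 m³/s.
Runoff depth d = ΣQ_DR·Δt / A = 342.0 × 7200 / (492 km²) = 5.005 mm.
The 1-cm UH is the DRH scaled by (10 mm)/d, so U_p = 123.0 × 10/5.005 = 246 m³/s.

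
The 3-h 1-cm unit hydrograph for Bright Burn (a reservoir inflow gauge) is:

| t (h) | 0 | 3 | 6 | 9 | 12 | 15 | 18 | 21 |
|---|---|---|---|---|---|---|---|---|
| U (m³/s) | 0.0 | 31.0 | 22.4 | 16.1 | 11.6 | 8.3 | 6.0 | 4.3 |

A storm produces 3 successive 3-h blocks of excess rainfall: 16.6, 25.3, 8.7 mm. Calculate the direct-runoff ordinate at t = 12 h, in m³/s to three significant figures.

By discrete convolution, Q_j = Σ (P_i / 10 mm) · U_{j−i}.
At t = 12 h (j=4): Q = (16.6/10)·11.6 + (25.3/10)·16.1 + (8.7/10)·22.4 = 79.5 m³/s.

Q ≈ 79.5 m³/s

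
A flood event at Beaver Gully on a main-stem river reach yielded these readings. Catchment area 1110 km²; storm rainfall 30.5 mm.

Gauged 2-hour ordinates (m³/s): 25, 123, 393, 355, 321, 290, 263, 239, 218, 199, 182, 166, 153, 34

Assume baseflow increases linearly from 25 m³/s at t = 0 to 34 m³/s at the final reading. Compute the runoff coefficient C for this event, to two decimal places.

C ≈ 0.54

ΣQ_DR = 2548 m³/s; V = ΣQ_DR·Δt = 1.835 × 10^7 m³.
Runoff depth d = V / A = 16.53 mm.
C = d / P = 16.53 / 30.5 = 0.54.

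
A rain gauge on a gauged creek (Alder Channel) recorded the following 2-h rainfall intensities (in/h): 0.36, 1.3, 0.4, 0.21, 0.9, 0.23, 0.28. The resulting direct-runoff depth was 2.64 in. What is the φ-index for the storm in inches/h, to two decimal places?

φ ≈ 0.44 in/h

Only the 2 blocks with intensity above φ contribute runoff: 1.3, 0.9 in/h.
Σ(I−φ)·Δt = d  ⇒  (1.3+0.9 − 2φ)·2 = 2.64
φ = (2.200 − 2.64/2) / 2 = 0.44 in/h.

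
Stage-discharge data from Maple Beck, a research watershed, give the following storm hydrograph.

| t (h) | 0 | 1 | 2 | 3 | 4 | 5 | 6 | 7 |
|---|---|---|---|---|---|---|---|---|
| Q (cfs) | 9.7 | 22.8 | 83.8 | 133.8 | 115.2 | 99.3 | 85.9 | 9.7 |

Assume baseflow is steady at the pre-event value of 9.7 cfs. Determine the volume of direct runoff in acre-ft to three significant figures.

Direct-runoff ordinates (Q − Q_b): 0.0, 13.1, 74.1, 124.1, 105.5, 89.6, 76.2, 0.0 cfs.
ΣQ_DR = 482.6 cfs.
With Δt = 1 h = 3600 s, V = ΣQ_DR · Δt = 482.6 × 3600 = 1.74 × 10^6 ft³ = 39.9 acre-ft.

V ≈ 39.9 acre-ft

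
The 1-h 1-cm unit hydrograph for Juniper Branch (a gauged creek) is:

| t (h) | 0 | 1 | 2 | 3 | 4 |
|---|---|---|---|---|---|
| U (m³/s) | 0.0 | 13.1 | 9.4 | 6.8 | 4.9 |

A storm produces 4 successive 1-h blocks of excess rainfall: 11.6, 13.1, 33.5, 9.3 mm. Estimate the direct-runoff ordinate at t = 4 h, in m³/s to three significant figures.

By discrete convolution, Q_j = Σ (P_i / 10 mm) · U_{j−i}.
At t = 4 h (j=4): Q = (11.6/10)·4.9 + (13.1/10)·6.8 + (33.5/10)·9.4 + (9.3/10)·13.1 = 58.3 m³/s.

Q ≈ 58.3 m³/s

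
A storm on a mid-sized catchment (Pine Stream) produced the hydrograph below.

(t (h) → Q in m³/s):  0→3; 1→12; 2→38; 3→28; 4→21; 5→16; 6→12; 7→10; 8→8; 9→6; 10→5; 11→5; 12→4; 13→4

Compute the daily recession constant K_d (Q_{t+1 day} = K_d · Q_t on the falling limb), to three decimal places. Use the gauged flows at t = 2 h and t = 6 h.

Between t = 2 h and t = 6 h the flow falls from 38 to 12 m³/s over 4×1 h = 4 h.
Per-interval ratio K = (12/38)^(1/4) = 0.7496; K_d = K^(24/1) = 0.001.

K_d ≈ 0.001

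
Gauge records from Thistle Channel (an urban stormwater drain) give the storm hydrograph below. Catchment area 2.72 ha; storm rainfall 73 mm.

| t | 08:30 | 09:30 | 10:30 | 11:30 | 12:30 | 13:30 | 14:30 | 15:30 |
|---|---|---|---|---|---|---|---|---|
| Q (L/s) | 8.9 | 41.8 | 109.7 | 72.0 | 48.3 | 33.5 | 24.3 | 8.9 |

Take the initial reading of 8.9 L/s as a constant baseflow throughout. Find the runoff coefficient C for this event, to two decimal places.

ΣQ_DR = 276.2 L/s; V = ΣQ_DR·Δt = 9.943 × 10^5 L.
Runoff depth d = V / A = 36.56 mm.
C = d / P = 36.56 / 73 = 0.50.

C ≈ 0.50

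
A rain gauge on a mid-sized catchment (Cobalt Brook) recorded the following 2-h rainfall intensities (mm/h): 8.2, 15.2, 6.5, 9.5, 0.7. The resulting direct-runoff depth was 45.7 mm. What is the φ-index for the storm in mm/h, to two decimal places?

φ ≈ 4.14 mm/h

Only the 4 blocks with intensity above φ contribute runoff: 8.2, 15.2, 6.5, 9.5 mm/h.
Σ(I−φ)·Δt = d  ⇒  (8.2+15.2+6.5+9.5 − 4φ)·2 = 45.7
φ = (39.40 − 45.7/2) / 4 = 4.14 mm/h.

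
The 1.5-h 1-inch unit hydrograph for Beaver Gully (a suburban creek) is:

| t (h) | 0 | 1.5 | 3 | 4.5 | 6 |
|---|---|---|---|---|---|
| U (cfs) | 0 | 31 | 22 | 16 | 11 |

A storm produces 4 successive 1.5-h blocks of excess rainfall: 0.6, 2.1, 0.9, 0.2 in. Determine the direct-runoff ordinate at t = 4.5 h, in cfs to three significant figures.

Q ≈ 83.7 cfs

By discrete convolution, Q_j = Σ (P_i / 1 in) · U_{j−i}.
At t = 4.5 h (j=3): Q = (0.6/1)·16 + (2.1/1)·22 + (0.9/1)·31 + (0.2/1)·0 = 83.7 cfs.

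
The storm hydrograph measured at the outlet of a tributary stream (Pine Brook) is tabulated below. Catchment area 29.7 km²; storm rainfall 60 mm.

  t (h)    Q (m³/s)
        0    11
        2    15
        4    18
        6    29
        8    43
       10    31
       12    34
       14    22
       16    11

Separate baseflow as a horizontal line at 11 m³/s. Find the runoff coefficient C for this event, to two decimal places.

ΣQ_DR = 115.0 m³/s; V = ΣQ_DR·Δt = 8.280 × 10^5 m³.
Runoff depth d = V / A = 27.88 mm.
C = d / P = 27.88 / 60 = 0.46.

C ≈ 0.46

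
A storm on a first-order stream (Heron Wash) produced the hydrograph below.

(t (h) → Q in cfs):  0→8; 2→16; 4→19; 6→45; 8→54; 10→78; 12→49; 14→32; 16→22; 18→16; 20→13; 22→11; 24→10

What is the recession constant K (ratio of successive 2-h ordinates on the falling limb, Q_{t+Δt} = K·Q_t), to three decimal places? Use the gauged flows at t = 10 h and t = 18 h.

Using the recession-limb readings at t = 10 h and t = 18 h: Q falls from 78 to 16 cfs over 4 intervals.
K = (Q₂/Q₁)^(1/4) = (16/78)^(1/4) = 0.673.

K ≈ 0.673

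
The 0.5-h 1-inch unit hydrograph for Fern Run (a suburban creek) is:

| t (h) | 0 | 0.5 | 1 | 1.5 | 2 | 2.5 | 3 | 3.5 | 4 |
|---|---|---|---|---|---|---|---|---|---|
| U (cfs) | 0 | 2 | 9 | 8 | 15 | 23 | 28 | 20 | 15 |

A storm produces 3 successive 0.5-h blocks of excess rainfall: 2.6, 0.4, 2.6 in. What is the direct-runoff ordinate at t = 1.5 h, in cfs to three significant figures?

Q ≈ 29.6 cfs

By discrete convolution, Q_j = Σ (P_i / 1 in) · U_{j−i}.
At t = 1.5 h (j=3): Q = (2.6/1)·8 + (0.4/1)·9 + (2.6/1)·2 = 29.6 cfs.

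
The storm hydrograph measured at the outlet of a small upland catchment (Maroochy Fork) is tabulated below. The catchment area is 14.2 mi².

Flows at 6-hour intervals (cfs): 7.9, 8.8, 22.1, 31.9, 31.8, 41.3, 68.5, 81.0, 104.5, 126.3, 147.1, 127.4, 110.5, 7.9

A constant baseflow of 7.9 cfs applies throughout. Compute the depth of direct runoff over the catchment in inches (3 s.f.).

Direct runoff: 0.0, 0.9, 14.2, 24.0, 23.9, 33.4, 60.6, 73.1, 96.6, 118.4, 139.2, 119.5, 102.6, 0.0 cfs; ΣQ_DR = 806.4 cfs.
V = ΣQ_DR · Δt = 806.4 × 21600 s = 1.742 × 10^7 ft³.
Over A = 14.2 mi², depth = V / A = 0.528 in.

d ≈ 0.528 in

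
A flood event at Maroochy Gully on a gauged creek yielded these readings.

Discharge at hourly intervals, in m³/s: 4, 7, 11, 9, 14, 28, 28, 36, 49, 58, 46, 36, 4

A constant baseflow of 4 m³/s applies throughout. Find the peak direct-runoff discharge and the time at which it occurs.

Subtracting baseflow gives direct-runoff ordinates: 0.0, 3.0, 7.0, 5.0, 10.0, 24.0, 24.0, 32.0, 45.0, 54.0, 42.0, 32.0, 0.0 m³/s.
The maximum is 54.0 m³/s, occurring at the reading for t = 9 h.

Q_p = 54.0 m³/s at t = 9 h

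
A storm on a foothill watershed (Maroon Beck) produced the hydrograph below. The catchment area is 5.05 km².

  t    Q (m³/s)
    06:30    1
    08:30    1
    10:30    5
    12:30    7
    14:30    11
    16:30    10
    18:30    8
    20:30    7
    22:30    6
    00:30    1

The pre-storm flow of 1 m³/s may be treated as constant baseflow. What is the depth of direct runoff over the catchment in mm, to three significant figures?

d ≈ 67.0 mm

Direct runoff: 0.0, 0.0, 4.0, 6.0, 10.0, 9.0, 7.0, 6.0, 5.0, 0.0 m³/s; ΣQ_DR = 47.00 m³/s.
V = ΣQ_DR · Δt = 47.00 × 7200 s = 3.384 × 10^5 m³.
Over A = 5.05 km², depth = V / A = 67.0 mm.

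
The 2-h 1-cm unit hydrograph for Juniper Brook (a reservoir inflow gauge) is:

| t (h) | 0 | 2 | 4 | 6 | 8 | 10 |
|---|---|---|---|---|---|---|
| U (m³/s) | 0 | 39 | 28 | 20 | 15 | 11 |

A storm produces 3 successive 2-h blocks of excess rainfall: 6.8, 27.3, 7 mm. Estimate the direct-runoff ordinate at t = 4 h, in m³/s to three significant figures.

By discrete convolution, Q_j = Σ (P_i / 10 mm) · U_{j−i}.
At t = 4 h (j=2): Q = (6.8/10)·28 + (27.3/10)·39 + (7/10)·0 = 126 m³/s.

Q ≈ 126 m³/s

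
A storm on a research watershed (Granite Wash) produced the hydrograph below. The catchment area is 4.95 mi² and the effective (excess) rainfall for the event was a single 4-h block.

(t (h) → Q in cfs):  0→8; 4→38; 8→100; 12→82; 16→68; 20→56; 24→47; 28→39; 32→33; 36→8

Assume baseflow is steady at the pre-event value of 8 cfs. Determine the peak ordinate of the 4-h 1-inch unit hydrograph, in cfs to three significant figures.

U_p ≈ 184 cfs

Direct runoff: 0.0, 30.0, 92.0, 74.0, 60.0, 48.0, 39.0, 31.0, 25.0, 0.0 cfs; ΣQ_DR = 399.0 cfs, peak = 92.0 cfs.
Runoff depth d = ΣQ_DR·Δt / A = 399.0 × 14400 / (4.95 mi²) = 0.4996 in.
The 1-inch UH is the DRH scaled by (1 in)/d, so U_p = 92.0 × 1/0.4996 = 184 cfs.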